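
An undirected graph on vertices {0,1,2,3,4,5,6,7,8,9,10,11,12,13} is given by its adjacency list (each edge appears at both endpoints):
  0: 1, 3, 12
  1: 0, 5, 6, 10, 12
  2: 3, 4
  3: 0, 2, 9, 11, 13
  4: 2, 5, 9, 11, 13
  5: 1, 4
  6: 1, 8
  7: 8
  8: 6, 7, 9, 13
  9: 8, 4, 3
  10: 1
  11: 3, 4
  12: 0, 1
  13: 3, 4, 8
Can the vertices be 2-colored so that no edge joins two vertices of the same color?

The cycle 0-12-1-0 has length 3, which is odd, so the graph is not bipartite.

No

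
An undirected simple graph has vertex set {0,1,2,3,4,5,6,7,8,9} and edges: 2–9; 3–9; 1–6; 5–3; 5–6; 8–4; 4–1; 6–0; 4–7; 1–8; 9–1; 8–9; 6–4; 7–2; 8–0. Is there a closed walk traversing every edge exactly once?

Yes

Degrees: 0:2, 1:4, 2:2, 3:2, 4:4, 5:2, 6:4, 7:2, 8:4, 9:4
Every vertex has even degree and the edges form a single connected piece, so an Eulerian circuit exists.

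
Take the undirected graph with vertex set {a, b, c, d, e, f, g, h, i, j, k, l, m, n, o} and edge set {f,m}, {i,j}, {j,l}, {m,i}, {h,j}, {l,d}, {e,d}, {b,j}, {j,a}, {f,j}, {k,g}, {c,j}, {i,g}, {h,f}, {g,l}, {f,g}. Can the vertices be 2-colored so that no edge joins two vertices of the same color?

The cycle j-h-f-j has length 3, which is odd, so the graph is not bipartite.

No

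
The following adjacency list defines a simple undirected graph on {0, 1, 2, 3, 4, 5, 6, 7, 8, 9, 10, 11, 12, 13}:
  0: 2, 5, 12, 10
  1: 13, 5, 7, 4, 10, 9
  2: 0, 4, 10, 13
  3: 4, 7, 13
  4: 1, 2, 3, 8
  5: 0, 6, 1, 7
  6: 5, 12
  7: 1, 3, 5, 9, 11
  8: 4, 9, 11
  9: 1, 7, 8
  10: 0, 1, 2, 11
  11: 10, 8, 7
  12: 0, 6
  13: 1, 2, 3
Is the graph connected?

Yes

A breadth-first search from 0 visits 0, 5, 10, 2, 12, 7, 6, 1, 11, 13, 4, 3, 9, 8 — all 14 vertices — so the graph is connected.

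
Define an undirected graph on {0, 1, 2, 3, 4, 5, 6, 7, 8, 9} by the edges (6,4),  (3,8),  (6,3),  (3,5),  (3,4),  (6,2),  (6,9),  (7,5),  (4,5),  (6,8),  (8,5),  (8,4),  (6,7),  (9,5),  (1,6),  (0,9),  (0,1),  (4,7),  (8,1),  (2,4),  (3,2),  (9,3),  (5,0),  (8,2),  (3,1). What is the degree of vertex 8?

6

Neighbors of 8: 1, 2, 3, 4, 5, 6.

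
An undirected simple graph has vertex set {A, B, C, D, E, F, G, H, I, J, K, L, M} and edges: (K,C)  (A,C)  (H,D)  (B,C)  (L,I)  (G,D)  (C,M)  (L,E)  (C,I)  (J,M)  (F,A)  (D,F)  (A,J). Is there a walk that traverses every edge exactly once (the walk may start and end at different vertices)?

Degrees: A:3, B:1, C:5, D:3, E:1, F:2, G:1, H:1, I:2, J:2, K:1, L:2, M:2
Odd-degree vertices: A, B, C, D, E, G, H, K (8 total).
With 8 odd-degree vertices (more than two), no single trail can use every edge.

No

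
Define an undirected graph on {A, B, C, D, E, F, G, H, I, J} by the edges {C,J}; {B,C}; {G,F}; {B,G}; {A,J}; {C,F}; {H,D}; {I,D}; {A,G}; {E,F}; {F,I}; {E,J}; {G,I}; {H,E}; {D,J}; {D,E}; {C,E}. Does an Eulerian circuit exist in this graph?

No

Degrees: A:2, B:2, C:4, D:4, E:5, F:4, G:4, H:2, I:3, J:4
E, I have odd degree; an Eulerian circuit needs every degree to be even, so none exists.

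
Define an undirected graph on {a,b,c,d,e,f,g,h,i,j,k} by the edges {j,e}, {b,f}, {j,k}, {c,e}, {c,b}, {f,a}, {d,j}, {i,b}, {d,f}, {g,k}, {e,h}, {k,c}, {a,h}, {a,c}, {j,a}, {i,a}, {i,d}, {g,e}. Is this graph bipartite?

Partition the vertices as {c, f, g, h, i, j} vs {a, b, d, e, k}. Each listed edge has one endpoint in each part, so the graph is bipartite.

Yes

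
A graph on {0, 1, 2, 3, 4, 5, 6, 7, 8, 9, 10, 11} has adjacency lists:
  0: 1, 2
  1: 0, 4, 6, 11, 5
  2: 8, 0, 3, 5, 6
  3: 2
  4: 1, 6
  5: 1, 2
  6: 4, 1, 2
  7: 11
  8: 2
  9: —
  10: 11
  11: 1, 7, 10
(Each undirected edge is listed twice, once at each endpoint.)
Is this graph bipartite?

No

The cycle 6-4-1-6 has length 3, which is odd, so the graph is not bipartite.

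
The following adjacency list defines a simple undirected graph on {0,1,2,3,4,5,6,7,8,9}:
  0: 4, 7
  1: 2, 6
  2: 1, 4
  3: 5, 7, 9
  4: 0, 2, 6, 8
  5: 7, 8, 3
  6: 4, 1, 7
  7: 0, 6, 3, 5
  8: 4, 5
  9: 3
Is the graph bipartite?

No

7-5-3-7 is an odd cycle (length 3), and a bipartite graph can contain only even cycles.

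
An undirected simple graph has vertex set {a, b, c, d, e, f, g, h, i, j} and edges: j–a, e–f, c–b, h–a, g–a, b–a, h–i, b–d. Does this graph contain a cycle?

No

|V| = 10, |E| = 8, number of components = 2.
Since 8 = 10 - 2, the graph is a forest and contains no cycle.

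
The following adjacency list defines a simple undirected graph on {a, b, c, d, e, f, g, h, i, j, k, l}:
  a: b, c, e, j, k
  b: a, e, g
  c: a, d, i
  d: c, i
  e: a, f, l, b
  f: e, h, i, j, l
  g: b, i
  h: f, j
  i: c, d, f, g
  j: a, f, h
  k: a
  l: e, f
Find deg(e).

4

Neighbors of e: a, b, f, l.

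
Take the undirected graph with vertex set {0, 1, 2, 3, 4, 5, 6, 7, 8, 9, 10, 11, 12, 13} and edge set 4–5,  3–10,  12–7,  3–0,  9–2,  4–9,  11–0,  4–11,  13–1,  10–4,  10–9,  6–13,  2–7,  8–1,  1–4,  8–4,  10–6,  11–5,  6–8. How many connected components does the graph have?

1

Component: {0, 1, 2, 3, 4, 5, 6, 7, 8, 9, 10, 11, 12, 13}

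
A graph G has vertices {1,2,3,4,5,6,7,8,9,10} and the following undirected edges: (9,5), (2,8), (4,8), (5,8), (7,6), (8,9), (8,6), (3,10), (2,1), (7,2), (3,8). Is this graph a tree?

No

The graph has 10 vertices and 11 edges.
A tree on 10 vertices has exactly 9 edges; this graph has 11, so it contains a cycle and is not a tree.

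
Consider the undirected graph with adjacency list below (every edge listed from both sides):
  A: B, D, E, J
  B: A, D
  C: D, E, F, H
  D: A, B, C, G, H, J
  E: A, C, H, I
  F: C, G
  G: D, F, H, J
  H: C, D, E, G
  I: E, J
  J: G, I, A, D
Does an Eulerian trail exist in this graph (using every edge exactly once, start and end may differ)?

Degrees: A:4, B:2, C:4, D:6, E:4, F:2, G:4, H:4, I:2, J:4
Odd-degree vertices: none (0 total).
With 0 odd-degree vertices and all edges in one connected piece, an Eulerian trail exists.

Yes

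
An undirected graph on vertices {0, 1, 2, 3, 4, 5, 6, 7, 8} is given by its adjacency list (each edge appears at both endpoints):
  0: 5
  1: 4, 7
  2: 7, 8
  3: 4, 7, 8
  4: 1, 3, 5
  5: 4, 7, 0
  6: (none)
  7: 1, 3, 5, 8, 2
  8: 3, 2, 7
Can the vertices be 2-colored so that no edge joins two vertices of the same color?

2-7-8-2 is an odd cycle (length 3), and a bipartite graph can contain only even cycles.

No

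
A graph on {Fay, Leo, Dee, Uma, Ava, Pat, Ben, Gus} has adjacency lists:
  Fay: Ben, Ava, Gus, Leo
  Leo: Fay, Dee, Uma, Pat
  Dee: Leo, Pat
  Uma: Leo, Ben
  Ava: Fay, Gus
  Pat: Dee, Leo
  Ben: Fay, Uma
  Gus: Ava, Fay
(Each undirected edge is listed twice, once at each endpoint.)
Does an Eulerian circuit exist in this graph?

Degrees: Fay:4, Leo:4, Dee:2, Uma:2, Ava:2, Pat:2, Ben:2, Gus:2
All degrees are even and the non-isolated vertices are connected — an Eulerian circuit exists.

Yes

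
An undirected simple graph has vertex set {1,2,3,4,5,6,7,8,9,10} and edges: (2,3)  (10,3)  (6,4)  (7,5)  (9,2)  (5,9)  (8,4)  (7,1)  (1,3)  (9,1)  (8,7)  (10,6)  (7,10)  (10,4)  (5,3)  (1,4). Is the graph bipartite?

4-6-10-4 is an odd cycle (length 3), and a bipartite graph can contain only even cycles.

No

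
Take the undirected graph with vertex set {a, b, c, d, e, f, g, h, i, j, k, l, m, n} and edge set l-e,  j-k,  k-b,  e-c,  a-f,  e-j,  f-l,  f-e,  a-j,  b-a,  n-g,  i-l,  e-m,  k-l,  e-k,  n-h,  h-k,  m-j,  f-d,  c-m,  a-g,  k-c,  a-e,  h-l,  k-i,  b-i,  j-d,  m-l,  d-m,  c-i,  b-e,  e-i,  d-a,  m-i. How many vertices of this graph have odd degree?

Degrees: a:6, b:4, c:4, d:4, e:9, f:4, g:2, h:3, i:6, j:5, k:7, l:6, m:6, n:2
Odd-degree vertices: e, h, j, k.

4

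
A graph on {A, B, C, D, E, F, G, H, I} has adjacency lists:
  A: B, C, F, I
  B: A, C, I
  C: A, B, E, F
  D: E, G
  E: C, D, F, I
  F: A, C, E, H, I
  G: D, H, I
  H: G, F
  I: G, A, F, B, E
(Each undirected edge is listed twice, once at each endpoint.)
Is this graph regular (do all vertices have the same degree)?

Degrees: A:4, B:3, C:4, D:2, E:4, F:5, G:3, H:2, I:5
Vertex D has degree 2 while F has degree 5, so the graph is not regular.

No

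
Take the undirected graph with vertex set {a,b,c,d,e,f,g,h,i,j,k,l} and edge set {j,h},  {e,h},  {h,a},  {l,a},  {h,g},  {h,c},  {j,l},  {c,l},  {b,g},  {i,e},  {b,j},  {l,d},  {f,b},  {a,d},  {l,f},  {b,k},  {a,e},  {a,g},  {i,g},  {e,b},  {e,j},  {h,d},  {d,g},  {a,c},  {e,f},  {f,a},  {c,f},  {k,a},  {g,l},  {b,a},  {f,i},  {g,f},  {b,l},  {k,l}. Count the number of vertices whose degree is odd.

6

Degrees: a:9, b:7, c:4, d:4, e:6, f:7, g:7, h:6, i:3, j:4, k:3, l:8
Odd-degree vertices: a, b, f, g, i, k.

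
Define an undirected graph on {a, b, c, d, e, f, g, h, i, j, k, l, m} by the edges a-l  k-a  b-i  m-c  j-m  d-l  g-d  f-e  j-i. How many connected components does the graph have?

Component: {h}
Component: {e, f}
Component: {a, d, g, k, l}
Component: {b, c, i, j, m}

4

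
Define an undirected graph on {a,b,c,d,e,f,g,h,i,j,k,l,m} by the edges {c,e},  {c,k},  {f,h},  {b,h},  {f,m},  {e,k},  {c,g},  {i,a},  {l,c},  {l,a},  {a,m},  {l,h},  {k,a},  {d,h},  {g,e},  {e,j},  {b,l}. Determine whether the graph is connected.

A breadth-first search from a visits a, k, i, l, m, c, e, b, h, f, g, j, d — all 13 vertices — so the graph is connected.

Yes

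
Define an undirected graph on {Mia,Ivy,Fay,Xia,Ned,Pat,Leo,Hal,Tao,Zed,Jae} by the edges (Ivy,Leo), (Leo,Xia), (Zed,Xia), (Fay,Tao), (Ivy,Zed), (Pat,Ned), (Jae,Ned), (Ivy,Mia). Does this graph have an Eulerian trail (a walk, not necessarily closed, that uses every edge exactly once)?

No

Degrees: Mia:1, Ivy:3, Fay:1, Xia:2, Ned:2, Pat:1, Leo:2, Hal:0, Tao:1, Zed:2, Jae:1
Odd-degree vertices: Mia, Ivy, Fay, Pat, Tao, Jae (6 total).
With 6 odd-degree vertices (more than two), no single trail can use every edge.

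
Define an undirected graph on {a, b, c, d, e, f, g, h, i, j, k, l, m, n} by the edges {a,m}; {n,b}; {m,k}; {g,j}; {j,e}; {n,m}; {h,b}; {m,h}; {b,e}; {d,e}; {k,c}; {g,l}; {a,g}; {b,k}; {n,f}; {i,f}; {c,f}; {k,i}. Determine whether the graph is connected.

Yes

A breadth-first search from a visits a, g, m, j, l, k, n, h, e, b, i, c, f, d — all 14 vertices — so the graph is connected.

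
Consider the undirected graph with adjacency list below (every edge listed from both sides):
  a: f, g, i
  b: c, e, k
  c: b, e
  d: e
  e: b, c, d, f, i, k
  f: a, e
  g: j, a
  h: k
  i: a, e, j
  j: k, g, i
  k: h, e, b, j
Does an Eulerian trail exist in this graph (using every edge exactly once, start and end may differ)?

Degrees: a:3, b:3, c:2, d:1, e:6, f:2, g:2, h:1, i:3, j:3, k:4
Odd-degree vertices: a, b, d, h, i, j (6 total).
An Eulerian trail requires 0 or 2 odd-degree vertices; here there are 6.

No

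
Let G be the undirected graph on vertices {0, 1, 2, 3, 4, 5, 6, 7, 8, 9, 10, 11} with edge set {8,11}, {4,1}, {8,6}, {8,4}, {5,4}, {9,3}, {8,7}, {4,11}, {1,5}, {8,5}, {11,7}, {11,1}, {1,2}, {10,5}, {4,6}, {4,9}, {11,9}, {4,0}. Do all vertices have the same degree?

No

Degrees: 0:1, 1:4, 2:1, 3:1, 4:7, 5:4, 6:2, 7:2, 8:5, 9:3, 10:1, 11:5
Vertex 0 has degree 1 while 4 has degree 7, so the graph is not regular.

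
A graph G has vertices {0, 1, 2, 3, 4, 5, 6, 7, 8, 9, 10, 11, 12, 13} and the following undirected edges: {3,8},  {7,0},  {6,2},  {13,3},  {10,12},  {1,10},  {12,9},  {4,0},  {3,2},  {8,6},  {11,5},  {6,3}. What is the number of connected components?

4

Component: {5, 11}
Component: {0, 4, 7}
Component: {1, 9, 10, 12}
Component: {2, 3, 6, 8, 13}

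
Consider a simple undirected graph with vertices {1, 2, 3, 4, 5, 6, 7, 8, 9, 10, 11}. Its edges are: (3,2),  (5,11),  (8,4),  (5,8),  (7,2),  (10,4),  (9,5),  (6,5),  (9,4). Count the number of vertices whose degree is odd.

Degrees: 1:0, 2:2, 3:1, 4:3, 5:4, 6:1, 7:1, 8:2, 9:2, 10:1, 11:1
Odd-degree vertices: 3, 4, 6, 7, 10, 11.

6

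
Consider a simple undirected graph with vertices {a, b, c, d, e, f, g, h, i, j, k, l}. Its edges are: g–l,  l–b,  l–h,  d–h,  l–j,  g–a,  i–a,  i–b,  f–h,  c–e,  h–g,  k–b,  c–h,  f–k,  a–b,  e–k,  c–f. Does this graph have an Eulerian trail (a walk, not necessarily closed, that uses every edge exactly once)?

Degrees: a:3, b:4, c:3, d:1, e:2, f:3, g:3, h:5, i:2, j:1, k:3, l:4
Odd-degree vertices: a, c, d, f, g, h, j, k (8 total).
An Eulerian trail requires 0 or 2 odd-degree vertices; here there are 8.

No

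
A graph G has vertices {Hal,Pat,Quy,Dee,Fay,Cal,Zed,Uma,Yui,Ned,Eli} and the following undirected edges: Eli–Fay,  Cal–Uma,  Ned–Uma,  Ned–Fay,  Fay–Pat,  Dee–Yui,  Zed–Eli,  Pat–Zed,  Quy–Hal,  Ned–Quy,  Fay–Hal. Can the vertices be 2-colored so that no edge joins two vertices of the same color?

A valid 2-coloring puts {Quy, Fay, Zed, Uma, Yui} on one side and {Hal, Pat, Dee, Cal, Ned, Eli} on the other; every edge crosses between the two sides.

Yes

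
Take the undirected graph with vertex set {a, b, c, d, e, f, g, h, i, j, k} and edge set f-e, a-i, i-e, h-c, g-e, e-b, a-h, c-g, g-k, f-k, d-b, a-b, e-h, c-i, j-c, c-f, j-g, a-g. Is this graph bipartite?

No

The cycle c-j-g-c has length 3, which is odd, so the graph is not bipartite.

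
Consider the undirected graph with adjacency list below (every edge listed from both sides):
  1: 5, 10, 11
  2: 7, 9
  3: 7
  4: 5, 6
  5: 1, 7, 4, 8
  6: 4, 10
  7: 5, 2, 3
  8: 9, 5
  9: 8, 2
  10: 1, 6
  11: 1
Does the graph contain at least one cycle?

Yes

|V| = 11, |E| = 12, number of components = 1.
One cycle is 5-7-2-9-8-5.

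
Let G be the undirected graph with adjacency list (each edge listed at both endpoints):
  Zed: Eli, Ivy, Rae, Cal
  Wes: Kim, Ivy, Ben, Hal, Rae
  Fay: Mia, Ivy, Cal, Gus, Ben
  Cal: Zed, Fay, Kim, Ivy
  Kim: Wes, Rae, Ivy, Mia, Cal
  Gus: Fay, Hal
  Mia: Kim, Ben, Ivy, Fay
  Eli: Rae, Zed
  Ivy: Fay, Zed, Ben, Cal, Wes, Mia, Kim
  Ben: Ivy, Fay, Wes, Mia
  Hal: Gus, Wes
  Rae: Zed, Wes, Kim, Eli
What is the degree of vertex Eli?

2

Neighbors of Eli: Zed, Rae.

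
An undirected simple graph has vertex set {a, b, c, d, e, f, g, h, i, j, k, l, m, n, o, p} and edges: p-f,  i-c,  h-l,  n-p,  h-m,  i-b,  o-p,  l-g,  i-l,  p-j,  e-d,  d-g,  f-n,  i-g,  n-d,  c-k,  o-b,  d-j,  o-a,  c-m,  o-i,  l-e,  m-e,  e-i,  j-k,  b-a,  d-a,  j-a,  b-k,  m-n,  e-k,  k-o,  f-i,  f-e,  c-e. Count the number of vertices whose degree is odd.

6

Degrees: a:4, b:4, c:4, d:5, e:7, f:4, g:3, h:2, i:7, j:4, k:5, l:4, m:4, n:4, o:5, p:4
Odd-degree vertices: d, e, g, i, k, o.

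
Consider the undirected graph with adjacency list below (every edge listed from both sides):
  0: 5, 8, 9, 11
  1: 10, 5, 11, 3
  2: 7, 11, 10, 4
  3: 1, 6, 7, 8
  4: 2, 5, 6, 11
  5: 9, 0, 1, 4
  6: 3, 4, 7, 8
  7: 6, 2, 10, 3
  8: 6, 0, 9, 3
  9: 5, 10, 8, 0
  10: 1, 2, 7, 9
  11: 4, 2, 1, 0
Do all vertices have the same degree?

Yes

Degrees: 0:4, 1:4, 2:4, 3:4, 4:4, 5:4, 6:4, 7:4, 8:4, 9:4, 10:4, 11:4
Every vertex has degree 4, so the graph is 4-regular.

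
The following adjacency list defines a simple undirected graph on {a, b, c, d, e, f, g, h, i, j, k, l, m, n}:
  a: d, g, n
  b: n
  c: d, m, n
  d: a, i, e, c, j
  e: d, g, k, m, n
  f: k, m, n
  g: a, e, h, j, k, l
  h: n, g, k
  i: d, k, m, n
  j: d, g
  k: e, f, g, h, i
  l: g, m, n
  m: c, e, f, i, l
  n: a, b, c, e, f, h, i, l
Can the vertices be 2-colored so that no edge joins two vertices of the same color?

The cycle k-g-e-k has length 3, which is odd, so the graph is not bipartite.

No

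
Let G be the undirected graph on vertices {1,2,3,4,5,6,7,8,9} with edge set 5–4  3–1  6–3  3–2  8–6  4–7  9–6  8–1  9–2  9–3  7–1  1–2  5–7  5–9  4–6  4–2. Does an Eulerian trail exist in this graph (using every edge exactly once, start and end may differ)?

Yes

Degrees: 1:4, 2:4, 3:4, 4:4, 5:3, 6:4, 7:3, 8:2, 9:4
Odd-degree vertices: 5, 7 (2 total).
The non-isolated vertices are connected and exactly 2 have odd degree, so an Eulerian trail exists (from 5 to 7).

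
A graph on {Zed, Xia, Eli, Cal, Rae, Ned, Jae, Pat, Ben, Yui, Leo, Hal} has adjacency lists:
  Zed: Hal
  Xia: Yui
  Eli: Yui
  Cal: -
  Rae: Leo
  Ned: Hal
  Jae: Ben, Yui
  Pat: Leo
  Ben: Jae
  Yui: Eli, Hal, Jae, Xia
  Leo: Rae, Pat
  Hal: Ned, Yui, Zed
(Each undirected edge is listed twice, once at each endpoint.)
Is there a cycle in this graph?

No

|V| = 12, |E| = 9, number of components = 3.
A forest on 12 vertices with 3 components has exactly 9 edges, which matches — so no cycle.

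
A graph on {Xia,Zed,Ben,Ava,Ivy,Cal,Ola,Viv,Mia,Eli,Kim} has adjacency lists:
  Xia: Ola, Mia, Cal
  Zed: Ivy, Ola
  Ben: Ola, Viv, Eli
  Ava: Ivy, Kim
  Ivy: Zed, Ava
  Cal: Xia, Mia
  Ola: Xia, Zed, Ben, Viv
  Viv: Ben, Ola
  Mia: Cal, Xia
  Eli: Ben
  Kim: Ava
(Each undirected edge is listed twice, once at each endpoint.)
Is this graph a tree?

No

|V| = 11, |E| = 12.
Connected but with 12 > 10 edges, so it has a cycle and is not a tree.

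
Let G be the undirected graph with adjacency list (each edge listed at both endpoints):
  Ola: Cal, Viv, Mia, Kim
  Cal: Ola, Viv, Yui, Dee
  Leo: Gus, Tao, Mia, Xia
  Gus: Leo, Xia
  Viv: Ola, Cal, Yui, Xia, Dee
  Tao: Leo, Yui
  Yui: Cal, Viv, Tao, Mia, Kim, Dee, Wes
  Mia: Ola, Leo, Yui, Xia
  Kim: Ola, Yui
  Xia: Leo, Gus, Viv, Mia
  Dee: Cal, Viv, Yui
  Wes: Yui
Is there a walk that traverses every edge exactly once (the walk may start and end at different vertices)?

No

Degrees: Ola:4, Cal:4, Leo:4, Gus:2, Viv:5, Tao:2, Yui:7, Mia:4, Kim:2, Xia:4, Dee:3, Wes:1
Odd-degree vertices: Viv, Yui, Dee, Wes (4 total).
With 4 odd-degree vertices (more than two), no single trail can use every edge.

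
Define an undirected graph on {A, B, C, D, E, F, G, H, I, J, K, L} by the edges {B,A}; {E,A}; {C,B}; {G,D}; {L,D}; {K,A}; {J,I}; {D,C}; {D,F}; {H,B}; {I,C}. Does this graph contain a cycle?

The graph has 12 vertices, 11 edges, and 1 connected component.
A forest on 12 vertices with 1 component has exactly 11 edges, which matches — so no cycle.

No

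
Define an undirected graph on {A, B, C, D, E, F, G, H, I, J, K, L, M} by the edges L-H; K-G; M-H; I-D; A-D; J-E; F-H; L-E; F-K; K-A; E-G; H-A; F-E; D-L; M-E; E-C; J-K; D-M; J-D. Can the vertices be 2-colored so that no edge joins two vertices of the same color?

Yes

Color {B, D, E, H, K} black and {A, C, F, G, I, J, L, M} white. No edge joins two same-colored vertices, so the graph is bipartite.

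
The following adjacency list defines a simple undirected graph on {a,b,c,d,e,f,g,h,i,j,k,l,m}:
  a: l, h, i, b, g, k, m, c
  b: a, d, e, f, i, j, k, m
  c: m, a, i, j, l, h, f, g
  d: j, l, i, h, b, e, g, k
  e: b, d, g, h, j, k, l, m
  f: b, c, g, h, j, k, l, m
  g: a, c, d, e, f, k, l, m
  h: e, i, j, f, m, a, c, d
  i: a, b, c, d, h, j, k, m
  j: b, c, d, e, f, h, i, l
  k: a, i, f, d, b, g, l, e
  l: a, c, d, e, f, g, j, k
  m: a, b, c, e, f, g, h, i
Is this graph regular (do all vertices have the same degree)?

Yes

Degrees: a:8, b:8, c:8, d:8, e:8, f:8, g:8, h:8, i:8, j:8, k:8, l:8, m:8
All degrees equal 8; the graph is regular.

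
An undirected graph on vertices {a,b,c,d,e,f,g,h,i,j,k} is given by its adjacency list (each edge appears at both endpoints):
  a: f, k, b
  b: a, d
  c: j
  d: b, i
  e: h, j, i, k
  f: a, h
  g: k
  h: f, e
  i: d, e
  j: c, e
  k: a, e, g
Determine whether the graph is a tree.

The graph has 11 vertices and 12 edges.
Connected but with 12 > 10 edges, so it has a cycle and is not a tree.

No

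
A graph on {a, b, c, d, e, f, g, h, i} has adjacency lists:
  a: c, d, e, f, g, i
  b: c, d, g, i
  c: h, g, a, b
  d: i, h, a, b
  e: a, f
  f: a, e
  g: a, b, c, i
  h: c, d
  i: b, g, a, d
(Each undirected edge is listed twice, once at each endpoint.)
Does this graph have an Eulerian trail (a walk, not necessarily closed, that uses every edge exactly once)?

Degrees: a:6, b:4, c:4, d:4, e:2, f:2, g:4, h:2, i:4
Odd-degree vertices: none (0 total).
The non-isolated vertices are connected and exactly 0 have odd degree, so an Eulerian trail exists.

Yes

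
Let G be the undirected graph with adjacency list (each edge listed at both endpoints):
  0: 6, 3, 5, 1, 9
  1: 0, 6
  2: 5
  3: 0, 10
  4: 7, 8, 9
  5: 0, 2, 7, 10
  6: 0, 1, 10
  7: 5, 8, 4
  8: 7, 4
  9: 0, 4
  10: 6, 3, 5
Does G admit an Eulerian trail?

Degrees: 0:5, 1:2, 2:1, 3:2, 4:3, 5:4, 6:3, 7:3, 8:2, 9:2, 10:3
Odd-degree vertices: 0, 2, 4, 6, 7, 10 (6 total).
An Eulerian trail requires 0 or 2 odd-degree vertices; here there are 6.

No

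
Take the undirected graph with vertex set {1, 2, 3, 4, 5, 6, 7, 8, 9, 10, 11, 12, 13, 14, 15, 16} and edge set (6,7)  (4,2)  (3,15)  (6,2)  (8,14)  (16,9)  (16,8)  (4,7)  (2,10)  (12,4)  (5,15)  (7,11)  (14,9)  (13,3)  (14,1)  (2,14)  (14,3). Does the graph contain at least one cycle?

Yes

|V| = 16, |E| = 17, number of components = 1.
One cycle is 14-9-16-8-14.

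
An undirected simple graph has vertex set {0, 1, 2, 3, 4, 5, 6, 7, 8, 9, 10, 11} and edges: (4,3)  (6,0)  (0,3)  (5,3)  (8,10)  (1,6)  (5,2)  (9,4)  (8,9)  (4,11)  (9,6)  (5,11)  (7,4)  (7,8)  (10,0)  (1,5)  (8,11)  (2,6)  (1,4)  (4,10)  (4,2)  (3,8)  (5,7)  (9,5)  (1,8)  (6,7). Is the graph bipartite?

No

The cycle 3-0-6-1-5-3 has length 5, which is odd, so the graph is not bipartite.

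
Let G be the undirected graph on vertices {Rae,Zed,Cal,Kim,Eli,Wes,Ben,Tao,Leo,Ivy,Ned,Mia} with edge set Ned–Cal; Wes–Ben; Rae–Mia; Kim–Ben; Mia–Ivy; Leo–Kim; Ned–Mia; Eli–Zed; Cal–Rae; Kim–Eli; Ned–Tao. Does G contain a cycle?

Yes

The graph has 12 vertices, 11 edges, and 2 connected components.
Since 11 > 12 - 2, a cycle must exist; for instance Rae-Mia-Ned-Cal-Rae.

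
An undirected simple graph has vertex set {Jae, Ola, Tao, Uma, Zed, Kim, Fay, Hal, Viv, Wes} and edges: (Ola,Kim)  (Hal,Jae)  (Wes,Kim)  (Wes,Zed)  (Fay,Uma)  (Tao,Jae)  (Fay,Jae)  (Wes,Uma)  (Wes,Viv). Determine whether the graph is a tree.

Yes

The graph has 10 vertices and 9 edges.
It is connected with exactly 9 edges, hence acyclic — it is a tree.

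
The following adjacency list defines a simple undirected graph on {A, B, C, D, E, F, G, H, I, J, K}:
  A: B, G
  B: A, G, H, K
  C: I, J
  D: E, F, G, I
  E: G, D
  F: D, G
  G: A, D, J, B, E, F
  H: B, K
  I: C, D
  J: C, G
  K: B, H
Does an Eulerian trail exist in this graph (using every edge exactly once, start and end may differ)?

Degrees: A:2, B:4, C:2, D:4, E:2, F:2, G:6, H:2, I:2, J:2, K:2
Odd-degree vertices: none (0 total).
With 0 odd-degree vertices and all edges in one connected piece, an Eulerian trail exists.

Yes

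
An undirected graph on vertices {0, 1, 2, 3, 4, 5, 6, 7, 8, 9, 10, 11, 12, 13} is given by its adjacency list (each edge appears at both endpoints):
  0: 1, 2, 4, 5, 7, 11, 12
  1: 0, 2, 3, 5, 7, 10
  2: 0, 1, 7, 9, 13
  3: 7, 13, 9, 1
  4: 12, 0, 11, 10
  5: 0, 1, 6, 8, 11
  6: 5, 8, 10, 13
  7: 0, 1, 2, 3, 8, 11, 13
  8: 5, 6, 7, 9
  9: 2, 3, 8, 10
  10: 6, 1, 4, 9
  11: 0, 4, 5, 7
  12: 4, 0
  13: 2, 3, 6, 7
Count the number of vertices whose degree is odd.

Degrees: 0:7, 1:6, 2:5, 3:4, 4:4, 5:5, 6:4, 7:7, 8:4, 9:4, 10:4, 11:4, 12:2, 13:4
Odd-degree vertices: 0, 2, 5, 7.

4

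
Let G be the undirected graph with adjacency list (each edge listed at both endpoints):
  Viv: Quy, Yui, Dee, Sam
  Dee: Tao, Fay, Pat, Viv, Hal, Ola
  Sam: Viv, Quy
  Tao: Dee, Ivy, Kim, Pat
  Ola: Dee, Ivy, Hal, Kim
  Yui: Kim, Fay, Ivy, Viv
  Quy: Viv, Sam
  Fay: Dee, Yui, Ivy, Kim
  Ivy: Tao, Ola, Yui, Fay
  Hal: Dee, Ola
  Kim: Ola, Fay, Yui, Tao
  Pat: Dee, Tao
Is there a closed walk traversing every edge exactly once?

Yes

Degrees: Viv:4, Dee:6, Sam:2, Tao:4, Ola:4, Yui:4, Quy:2, Fay:4, Ivy:4, Hal:2, Kim:4, Pat:2
Every vertex has even degree and the edges form a single connected piece, so an Eulerian circuit exists.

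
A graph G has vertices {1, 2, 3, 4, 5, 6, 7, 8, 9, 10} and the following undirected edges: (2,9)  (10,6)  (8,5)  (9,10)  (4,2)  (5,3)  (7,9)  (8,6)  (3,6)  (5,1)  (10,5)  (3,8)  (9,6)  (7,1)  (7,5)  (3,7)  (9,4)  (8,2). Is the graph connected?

Yes

A breadth-first search from 1 visits 1, 5, 7, 8, 10, 3, 9, 6, 2, 4 — all 10 vertices — so the graph is connected.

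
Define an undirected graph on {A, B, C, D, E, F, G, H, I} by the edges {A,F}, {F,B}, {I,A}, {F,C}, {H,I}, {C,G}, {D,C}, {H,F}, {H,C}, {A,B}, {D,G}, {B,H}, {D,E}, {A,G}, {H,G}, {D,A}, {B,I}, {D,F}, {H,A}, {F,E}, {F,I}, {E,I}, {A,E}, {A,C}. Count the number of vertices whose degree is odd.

Degrees: A:8, B:4, C:5, D:5, E:4, F:7, G:4, H:6, I:5
Odd-degree vertices: C, D, F, I.

4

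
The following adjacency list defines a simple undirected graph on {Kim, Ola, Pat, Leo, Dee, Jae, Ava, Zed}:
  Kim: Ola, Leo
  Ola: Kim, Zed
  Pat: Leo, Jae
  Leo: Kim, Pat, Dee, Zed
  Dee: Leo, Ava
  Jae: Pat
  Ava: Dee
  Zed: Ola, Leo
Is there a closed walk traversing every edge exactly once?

No

Degrees: Kim:2, Ola:2, Pat:2, Leo:4, Dee:2, Jae:1, Ava:1, Zed:2
Jae, Ava have odd degree; an Eulerian circuit needs every degree to be even, so none exists.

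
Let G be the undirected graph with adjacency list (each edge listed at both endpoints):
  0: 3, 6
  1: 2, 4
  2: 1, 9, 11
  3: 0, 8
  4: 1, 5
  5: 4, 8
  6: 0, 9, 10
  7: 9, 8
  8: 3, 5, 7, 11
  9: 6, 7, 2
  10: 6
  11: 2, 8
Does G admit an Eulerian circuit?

Degrees: 0:2, 1:2, 2:3, 3:2, 4:2, 5:2, 6:3, 7:2, 8:4, 9:3, 10:1, 11:2
Vertices with odd degree: 2, 6, 9, 10. An Eulerian circuit requires all degrees even.

No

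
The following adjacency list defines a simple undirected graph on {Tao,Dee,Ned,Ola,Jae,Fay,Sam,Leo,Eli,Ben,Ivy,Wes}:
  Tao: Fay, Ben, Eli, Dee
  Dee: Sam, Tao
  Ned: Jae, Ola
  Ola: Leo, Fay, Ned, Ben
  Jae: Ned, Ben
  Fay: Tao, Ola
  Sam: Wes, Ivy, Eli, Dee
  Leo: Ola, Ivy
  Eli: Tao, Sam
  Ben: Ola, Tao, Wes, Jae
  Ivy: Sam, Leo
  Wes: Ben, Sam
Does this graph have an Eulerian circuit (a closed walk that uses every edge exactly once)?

Degrees: Tao:4, Dee:2, Ned:2, Ola:4, Jae:2, Fay:2, Sam:4, Leo:2, Eli:2, Ben:4, Ivy:2, Wes:2
Every vertex has even degree and the edges form a single connected piece, so an Eulerian circuit exists.

Yes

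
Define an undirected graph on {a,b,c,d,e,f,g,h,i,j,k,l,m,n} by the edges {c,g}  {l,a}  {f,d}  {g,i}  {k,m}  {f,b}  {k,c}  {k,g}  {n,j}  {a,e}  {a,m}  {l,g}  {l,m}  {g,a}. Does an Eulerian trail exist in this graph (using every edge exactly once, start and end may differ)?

Degrees: a:4, b:1, c:2, d:1, e:1, f:2, g:5, h:0, i:1, j:1, k:3, l:3, m:3, n:1
Odd-degree vertices: b, d, e, g, i, j, k, l, m, n (10 total).
With 10 odd-degree vertices (more than two), no single trail can use every edge.

No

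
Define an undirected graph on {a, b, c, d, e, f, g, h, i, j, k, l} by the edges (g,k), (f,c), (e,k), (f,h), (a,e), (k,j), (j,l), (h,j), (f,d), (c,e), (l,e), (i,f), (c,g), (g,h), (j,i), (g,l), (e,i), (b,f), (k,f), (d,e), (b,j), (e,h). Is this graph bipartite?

Yes

Color {e, f, g, j} black and {a, b, c, d, h, i, k, l} white. No edge joins two same-colored vertices, so the graph is bipartite.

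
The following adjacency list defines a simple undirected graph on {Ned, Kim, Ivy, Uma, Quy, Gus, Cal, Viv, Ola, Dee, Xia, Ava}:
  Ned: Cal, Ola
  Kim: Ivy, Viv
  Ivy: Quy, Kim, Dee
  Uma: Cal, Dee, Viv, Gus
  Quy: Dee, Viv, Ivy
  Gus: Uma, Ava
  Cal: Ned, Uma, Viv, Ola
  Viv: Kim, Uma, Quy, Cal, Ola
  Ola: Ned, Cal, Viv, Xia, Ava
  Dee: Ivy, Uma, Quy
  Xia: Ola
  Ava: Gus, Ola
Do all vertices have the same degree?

Degrees: Ned:2, Kim:2, Ivy:3, Uma:4, Quy:3, Gus:2, Cal:4, Viv:5, Ola:5, Dee:3, Xia:1, Ava:2
Vertex Xia has degree 1 while Viv has degree 5, so the graph is not regular.

No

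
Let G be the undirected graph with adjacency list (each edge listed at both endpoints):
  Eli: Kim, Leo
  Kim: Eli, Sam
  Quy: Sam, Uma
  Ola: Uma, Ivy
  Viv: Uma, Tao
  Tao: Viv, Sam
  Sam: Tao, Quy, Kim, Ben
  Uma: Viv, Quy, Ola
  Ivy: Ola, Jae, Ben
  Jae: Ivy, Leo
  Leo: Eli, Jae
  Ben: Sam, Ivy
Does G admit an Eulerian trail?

Degrees: Eli:2, Kim:2, Quy:2, Ola:2, Viv:2, Tao:2, Sam:4, Uma:3, Ivy:3, Jae:2, Leo:2, Ben:2
Odd-degree vertices: Uma, Ivy (2 total).
The non-isolated vertices are connected and exactly 2 have odd degree, so an Eulerian trail exists (from Uma to Ivy).

Yes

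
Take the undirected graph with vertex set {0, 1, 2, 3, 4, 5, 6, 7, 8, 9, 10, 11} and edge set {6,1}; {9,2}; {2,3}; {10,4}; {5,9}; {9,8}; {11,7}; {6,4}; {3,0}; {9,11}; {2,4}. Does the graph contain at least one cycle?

No

|V| = 12, |E| = 11, number of components = 1.
A forest on 12 vertices with 1 component has exactly 11 edges, which matches — so no cycle.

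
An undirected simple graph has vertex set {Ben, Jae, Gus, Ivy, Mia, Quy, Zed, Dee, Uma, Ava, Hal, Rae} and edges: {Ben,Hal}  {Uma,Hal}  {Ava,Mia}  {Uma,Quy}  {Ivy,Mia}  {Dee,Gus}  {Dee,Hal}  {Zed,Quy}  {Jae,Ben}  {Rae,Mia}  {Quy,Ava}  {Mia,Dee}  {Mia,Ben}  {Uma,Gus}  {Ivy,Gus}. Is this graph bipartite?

Color {Jae, Gus, Mia, Quy, Hal} black and {Ben, Ivy, Zed, Dee, Uma, Ava, Rae} white. No edge joins two same-colored vertices, so the graph is bipartite.

Yes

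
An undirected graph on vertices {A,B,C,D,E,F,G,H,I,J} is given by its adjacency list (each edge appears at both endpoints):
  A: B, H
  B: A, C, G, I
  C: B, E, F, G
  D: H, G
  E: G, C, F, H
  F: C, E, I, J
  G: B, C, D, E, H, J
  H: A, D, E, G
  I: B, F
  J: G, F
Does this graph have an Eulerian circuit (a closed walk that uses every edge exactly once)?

Degrees: A:2, B:4, C:4, D:2, E:4, F:4, G:6, H:4, I:2, J:2
Every vertex has even degree and the edges form a single connected piece, so an Eulerian circuit exists.

Yes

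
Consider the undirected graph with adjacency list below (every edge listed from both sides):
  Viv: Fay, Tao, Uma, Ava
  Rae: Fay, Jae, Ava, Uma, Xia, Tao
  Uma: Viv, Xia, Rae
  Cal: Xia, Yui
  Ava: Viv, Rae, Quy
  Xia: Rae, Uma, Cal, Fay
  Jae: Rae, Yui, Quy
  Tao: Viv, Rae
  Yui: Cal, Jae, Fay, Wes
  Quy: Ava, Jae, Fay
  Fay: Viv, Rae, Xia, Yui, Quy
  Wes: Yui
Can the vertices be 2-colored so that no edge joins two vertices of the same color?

Xia-Rae-Fay-Xia is an odd cycle (length 3), and a bipartite graph can contain only even cycles.

No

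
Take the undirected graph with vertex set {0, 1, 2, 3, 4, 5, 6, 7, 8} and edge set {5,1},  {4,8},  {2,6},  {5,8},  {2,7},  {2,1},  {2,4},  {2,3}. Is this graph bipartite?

5-1-2-4-8-5 is an odd cycle (length 5), and a bipartite graph can contain only even cycles.

No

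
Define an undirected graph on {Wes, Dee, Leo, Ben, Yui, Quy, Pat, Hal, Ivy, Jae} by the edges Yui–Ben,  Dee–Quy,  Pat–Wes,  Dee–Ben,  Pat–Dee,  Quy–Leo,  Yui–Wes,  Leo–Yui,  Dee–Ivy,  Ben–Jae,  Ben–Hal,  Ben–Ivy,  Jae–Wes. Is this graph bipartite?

No

The cycle Ben-Ivy-Dee-Ben has length 3, which is odd, so the graph is not bipartite.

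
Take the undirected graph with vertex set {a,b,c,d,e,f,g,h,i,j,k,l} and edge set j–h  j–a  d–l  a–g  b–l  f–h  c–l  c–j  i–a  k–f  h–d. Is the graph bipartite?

No

The cycle c-j-h-d-l-c has length 5, which is odd, so the graph is not bipartite.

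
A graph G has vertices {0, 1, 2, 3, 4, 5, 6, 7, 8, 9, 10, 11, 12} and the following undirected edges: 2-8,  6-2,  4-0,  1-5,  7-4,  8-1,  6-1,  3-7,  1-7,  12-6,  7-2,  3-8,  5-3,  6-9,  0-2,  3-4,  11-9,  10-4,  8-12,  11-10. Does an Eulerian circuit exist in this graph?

Degrees: 0:2, 1:4, 2:4, 3:4, 4:4, 5:2, 6:4, 7:4, 8:4, 9:2, 10:2, 11:2, 12:2
All degrees are even and the non-isolated vertices are connected — an Eulerian circuit exists.

Yes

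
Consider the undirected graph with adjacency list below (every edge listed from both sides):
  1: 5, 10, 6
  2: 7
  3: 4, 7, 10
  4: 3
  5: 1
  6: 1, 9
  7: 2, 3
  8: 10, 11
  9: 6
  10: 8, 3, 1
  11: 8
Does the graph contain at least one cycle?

The graph has 11 vertices, 10 edges, and 1 connected component.
Since 10 = 11 - 1, the graph is a forest and contains no cycle.

No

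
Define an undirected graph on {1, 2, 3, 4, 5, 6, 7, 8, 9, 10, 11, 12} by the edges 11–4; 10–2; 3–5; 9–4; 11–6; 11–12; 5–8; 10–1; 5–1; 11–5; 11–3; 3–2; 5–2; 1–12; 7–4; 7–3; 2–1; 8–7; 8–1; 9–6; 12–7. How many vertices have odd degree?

6

Degrees: 1:5, 2:4, 3:4, 4:3, 5:5, 6:2, 7:4, 8:3, 9:2, 10:2, 11:5, 12:3
Odd-degree vertices: 1, 4, 5, 8, 11, 12.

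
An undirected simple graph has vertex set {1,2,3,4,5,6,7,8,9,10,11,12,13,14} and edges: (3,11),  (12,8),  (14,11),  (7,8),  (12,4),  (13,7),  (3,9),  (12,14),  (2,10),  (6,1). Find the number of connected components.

Component: {5}
Component: {1, 6}
Component: {2, 10}
Component: {3, 4, 7, 8, 9, 11, 12, 13, 14}

4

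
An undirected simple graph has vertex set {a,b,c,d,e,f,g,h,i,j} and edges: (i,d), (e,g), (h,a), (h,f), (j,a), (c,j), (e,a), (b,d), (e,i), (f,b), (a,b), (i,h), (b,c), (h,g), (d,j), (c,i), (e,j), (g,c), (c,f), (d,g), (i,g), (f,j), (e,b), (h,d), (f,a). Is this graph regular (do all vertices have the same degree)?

Yes

Degrees: a:5, b:5, c:5, d:5, e:5, f:5, g:5, h:5, i:5, j:5
Every vertex has degree 5, so the graph is 5-regular.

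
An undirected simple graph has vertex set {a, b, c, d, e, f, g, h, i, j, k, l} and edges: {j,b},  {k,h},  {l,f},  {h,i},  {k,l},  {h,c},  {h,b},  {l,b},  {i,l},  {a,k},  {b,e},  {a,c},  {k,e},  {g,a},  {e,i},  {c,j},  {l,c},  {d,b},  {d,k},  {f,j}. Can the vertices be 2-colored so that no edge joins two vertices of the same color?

Yes

Partition the vertices as {b, c, f, g, i, k} vs {a, d, e, h, j, l}. Each listed edge has one endpoint in each part, so the graph is bipartite.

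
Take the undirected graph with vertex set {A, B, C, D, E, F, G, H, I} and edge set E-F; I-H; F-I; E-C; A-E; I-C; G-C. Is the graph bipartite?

Partition the vertices as {B, D, E, G, I} vs {A, C, F, H}. Each listed edge has one endpoint in each part, so the graph is bipartite.

Yes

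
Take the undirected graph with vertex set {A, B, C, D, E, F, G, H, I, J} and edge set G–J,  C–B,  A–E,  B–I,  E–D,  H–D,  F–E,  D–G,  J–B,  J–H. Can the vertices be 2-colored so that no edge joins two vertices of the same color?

Yes

A valid 2-coloring puts {B, E, G, H} on one side and {A, C, D, F, I, J} on the other; every edge crosses between the two sides.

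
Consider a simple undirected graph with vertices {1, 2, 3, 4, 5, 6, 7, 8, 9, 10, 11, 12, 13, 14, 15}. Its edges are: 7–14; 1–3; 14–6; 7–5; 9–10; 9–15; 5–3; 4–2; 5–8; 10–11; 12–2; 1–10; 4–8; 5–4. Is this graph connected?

No

Component: {13}
Component: {1, 2, 3, 4, 5, 6, 7, 8, 9, 10, 11, 12, 14, 15}
There are 2 separate components, so the graph is not connected.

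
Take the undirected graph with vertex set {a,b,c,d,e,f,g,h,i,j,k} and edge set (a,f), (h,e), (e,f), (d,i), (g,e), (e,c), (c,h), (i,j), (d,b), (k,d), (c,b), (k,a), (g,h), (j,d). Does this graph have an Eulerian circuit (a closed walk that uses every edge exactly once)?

Degrees: a:2, b:2, c:3, d:4, e:4, f:2, g:2, h:3, i:2, j:2, k:2
c, h have odd degree; an Eulerian circuit needs every degree to be even, so none exists.

No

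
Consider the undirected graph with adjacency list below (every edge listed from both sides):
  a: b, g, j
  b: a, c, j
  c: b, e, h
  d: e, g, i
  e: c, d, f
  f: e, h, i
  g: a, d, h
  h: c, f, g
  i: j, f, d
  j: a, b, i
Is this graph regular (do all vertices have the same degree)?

Yes

Degrees: a:3, b:3, c:3, d:3, e:3, f:3, g:3, h:3, i:3, j:3
Every vertex has degree 3, so the graph is 3-regular.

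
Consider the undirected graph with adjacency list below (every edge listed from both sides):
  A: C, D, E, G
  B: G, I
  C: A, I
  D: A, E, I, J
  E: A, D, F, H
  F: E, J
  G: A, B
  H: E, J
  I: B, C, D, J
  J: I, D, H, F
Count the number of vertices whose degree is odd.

0

Degrees: A:4, B:2, C:2, D:4, E:4, F:2, G:2, H:2, I:4, J:4
Odd-degree vertices: none.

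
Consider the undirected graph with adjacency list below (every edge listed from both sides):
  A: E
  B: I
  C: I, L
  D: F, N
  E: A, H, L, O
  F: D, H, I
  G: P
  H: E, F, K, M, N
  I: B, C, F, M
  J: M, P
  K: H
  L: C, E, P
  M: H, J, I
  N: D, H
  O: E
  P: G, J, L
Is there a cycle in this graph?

The graph has 16 vertices, 19 edges, and 1 connected component.
Since 19 > 16 - 1, a cycle must exist; for instance M-I-C-L-P-J-M.

Yes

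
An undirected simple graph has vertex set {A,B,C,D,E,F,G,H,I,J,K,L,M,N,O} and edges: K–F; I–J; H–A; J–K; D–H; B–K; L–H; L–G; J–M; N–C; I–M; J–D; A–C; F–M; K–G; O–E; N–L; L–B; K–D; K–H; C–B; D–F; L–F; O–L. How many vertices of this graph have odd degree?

Degrees: A:2, B:3, C:3, D:4, E:1, F:4, G:2, H:4, I:2, J:4, K:6, L:6, M:3, N:2, O:2
Odd-degree vertices: B, C, E, M.

4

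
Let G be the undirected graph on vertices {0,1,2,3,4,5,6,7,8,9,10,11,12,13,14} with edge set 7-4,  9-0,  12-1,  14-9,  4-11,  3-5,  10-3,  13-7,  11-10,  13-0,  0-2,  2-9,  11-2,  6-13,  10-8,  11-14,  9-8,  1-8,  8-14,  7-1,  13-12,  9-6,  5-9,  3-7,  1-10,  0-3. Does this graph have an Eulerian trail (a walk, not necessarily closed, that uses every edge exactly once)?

Yes

Degrees: 0:4, 1:4, 2:3, 3:4, 4:2, 5:2, 6:2, 7:4, 8:4, 9:6, 10:4, 11:4, 12:2, 13:4, 14:3
Odd-degree vertices: 2, 14 (2 total).
The non-isolated vertices are connected and exactly 2 have odd degree, so an Eulerian trail exists (from 2 to 14).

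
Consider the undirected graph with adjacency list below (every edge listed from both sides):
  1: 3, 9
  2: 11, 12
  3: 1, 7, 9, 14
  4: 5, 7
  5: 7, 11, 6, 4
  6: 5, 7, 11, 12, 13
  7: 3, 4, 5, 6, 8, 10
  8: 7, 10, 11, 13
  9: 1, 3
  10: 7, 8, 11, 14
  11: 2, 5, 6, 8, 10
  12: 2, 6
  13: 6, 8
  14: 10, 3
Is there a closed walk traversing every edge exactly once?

Degrees: 1:2, 2:2, 3:4, 4:2, 5:4, 6:5, 7:6, 8:4, 9:2, 10:4, 11:5, 12:2, 13:2, 14:2
6, 11 have odd degree; an Eulerian circuit needs every degree to be even, so none exists.

No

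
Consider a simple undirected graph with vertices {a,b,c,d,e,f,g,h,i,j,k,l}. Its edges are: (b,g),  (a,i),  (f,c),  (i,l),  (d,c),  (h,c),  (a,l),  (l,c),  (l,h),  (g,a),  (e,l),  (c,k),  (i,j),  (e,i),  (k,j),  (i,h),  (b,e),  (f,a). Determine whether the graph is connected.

Yes

Starting from a and exploring outward reaches every vertex (a, i, g, l, f, e, j, h, b, c, k, d); the graph is connected.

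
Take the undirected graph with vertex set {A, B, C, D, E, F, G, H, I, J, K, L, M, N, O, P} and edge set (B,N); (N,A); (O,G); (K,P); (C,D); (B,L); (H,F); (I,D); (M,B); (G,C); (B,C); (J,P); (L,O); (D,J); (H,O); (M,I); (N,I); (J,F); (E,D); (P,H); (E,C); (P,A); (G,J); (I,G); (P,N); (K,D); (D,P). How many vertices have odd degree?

Degrees: A:2, B:4, C:4, D:6, E:2, F:2, G:4, H:3, I:4, J:4, K:2, L:2, M:2, N:4, O:3, P:6
Odd-degree vertices: H, O.

2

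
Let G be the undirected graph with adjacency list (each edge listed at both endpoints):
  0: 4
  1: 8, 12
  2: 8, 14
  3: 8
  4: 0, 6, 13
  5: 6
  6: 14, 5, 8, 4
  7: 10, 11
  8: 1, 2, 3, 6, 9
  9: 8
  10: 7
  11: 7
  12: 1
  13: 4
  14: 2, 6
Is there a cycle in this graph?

Yes

|V| = 15, |E| = 14, number of components = 2.
One cycle is 6-8-2-14-6.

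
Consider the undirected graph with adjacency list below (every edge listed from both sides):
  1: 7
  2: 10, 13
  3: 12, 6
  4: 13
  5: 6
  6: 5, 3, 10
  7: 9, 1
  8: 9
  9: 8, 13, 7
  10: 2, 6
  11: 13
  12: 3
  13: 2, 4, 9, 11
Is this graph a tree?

|V| = 13, |E| = 12.
Connected and |E| = |V| - 1, which characterizes a tree.

Yes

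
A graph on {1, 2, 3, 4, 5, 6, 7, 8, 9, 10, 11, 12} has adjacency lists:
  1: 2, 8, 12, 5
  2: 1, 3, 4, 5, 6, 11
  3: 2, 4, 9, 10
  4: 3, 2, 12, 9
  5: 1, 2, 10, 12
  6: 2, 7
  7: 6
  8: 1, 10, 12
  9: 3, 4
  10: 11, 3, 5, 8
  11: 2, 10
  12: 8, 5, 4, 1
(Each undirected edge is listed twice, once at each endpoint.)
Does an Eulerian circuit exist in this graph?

No

Degrees: 1:4, 2:6, 3:4, 4:4, 5:4, 6:2, 7:1, 8:3, 9:2, 10:4, 11:2, 12:4
Vertices with odd degree: 7, 8. An Eulerian circuit requires all degrees even.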